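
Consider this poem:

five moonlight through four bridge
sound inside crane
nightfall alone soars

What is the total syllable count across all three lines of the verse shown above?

Line 1: five(1) + moonlight(2) + through(1) + four(1) + bridge(1) = 6
Line 2: sound(1) + inside(2) + crane(1) = 4
Line 3: nightfall(2) + alone(2) + soars(1) = 5
Total: 6 + 4 + 5 = 15

15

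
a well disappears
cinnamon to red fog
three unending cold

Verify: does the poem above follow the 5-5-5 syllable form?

Line 1: a(1) + well(1) + disappears(3) = 5 ✓
Line 2: cinnamon(3) + to(1) + red(1) + fog(1) = 6 (expected 5)
Line 3: three(1) + unending(3) + cold(1) = 5 ✓

No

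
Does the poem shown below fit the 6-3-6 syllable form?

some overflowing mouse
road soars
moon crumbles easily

No

Line 1: some(1) + overflowing(4) + mouse(1) = 6 ✓
Line 2: road(1) + soars(1) = 2 (expected 3)
Line 3: moon(1) + crumbles(2) + easily(3) = 6 ✓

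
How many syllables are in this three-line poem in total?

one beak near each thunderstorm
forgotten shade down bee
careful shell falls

17

Line 1: one (1), beak (1), near (1), each (1), thunderstorm (3) → 7
Line 2: forgotten (3), shade (1), down (1), bee (1) → 6
Line 3: careful (2), shell (1), falls (1) → 4
Total: 7 + 6 + 4 = 17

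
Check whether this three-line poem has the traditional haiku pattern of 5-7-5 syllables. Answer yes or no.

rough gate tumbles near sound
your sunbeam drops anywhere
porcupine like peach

Line 1: rough(1) + gate(1) + tumbles(2) + near(1) + sound(1) = 6 (expected 5)
Line 2: your(1) + sunbeam(2) + drops(1) + anywhere(3) = 7 ✓
Line 3: porcupine(3) + like(1) + peach(1) = 5 ✓

No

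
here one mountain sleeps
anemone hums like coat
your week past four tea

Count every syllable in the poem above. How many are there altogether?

17

Line 1: here(1) + one(1) + mountain(2) + sleeps(1) = 5
Line 2: anemone(4) + hums(1) + like(1) + coat(1) = 7
Line 3: your(1) + week(1) + past(1) + four(1) + tea(1) = 5
Total: 5 + 7 + 5 = 17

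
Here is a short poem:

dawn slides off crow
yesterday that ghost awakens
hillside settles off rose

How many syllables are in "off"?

"off" has 1 syllable.

1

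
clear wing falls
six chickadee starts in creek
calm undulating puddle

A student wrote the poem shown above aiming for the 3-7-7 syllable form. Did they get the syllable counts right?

Line 1: "clear wing falls": 1+1+1 = 3 ✓
Line 2: "six chickadee starts in creek": 1+3+1+1+1 = 7 ✓
Line 3: "calm undulating puddle": 1+4+2 = 7 ✓

Yes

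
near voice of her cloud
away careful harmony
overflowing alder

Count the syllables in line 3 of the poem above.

Line 3: "overflowing alder": 4+2 = 6

6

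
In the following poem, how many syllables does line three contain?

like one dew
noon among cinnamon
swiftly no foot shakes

Line three: swiftly (2), no (1), foot (1), shakes (1) → 5

5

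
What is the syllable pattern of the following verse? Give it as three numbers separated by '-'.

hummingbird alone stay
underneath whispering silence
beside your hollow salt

Line 1: hummingbird (3), alone (2), stay (1) → 6
Line 2: underneath (3), whispering (3), silence (2) → 8
Line 3: beside (2), your (1), hollow (2), salt (1) → 6

6-8-6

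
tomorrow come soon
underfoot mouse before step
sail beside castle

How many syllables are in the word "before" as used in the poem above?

2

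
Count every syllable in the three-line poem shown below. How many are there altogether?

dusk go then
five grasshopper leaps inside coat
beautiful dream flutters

17

Line 1: "dusk go then": 1+1+1 = 3
Line 2: "five grasshopper leaps inside coat": 1+3+1+2+1 = 8
Line 3: "beautiful dream flutters": 3+1+2 = 6
Total: 3 + 8 + 6 = 17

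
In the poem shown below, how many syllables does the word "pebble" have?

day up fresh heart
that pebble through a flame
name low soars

"pebble" has 2 syllables.

2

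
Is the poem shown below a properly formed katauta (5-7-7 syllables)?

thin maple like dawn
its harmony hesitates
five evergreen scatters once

Yes

Line 1: thin(1) + maple(2) + like(1) + dawn(1) = 5 ✓
Line 2: its(1) + harmony(3) + hesitates(3) = 7 ✓
Line 3: five(1) + evergreen(3) + scatters(2) + once(1) = 7 ✓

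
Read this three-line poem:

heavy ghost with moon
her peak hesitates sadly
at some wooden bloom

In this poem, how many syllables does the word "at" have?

1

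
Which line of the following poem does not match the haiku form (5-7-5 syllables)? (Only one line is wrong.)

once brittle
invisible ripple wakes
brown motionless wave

Line 1

Line 1: "once brittle": 1+2 = 3 (expected 5)
Line 2: "invisible ripple wakes": 4+2+1 = 7 ✓
Line 3: "brown motionless wave": 1+3+1 = 5 ✓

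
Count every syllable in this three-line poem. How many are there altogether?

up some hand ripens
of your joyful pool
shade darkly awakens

16

Line 1: up (1), some (1), hand (1), ripens (2) → 5
Line 2: of (1), your (1), joyful (2), pool (1) → 5
Line 3: shade (1), darkly (2), awakens (3) → 6
Total: 5 + 5 + 6 = 16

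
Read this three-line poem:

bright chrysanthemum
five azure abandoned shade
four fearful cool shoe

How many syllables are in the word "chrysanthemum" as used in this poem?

"chrysanthemum" has 4 syllables.

4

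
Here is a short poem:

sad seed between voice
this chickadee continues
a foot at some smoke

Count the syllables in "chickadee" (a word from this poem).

3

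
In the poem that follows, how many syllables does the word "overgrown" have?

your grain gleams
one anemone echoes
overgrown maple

3

"overgrown" has 3 syllables.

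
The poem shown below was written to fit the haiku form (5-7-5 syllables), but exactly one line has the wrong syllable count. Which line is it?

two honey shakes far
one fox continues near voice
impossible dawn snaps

Line 1: "two honey shakes far": 1+2+1+1 = 5 ✓
Line 2: "one fox continues near voice": 1+1+3+1+1 = 7 ✓
Line 3: "impossible dawn snaps": 4+1+1 = 6 (expected 5)

Line 3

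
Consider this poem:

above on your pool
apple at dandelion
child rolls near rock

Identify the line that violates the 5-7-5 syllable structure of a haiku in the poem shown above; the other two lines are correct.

Line 1: above (2), on (1), your (1), pool (1) → 5 ✓
Line 2: apple (2), at (1), dandelion (4) → 7 ✓
Line 3: child (1), rolls (1), near (1), rock (1) → 4 (expected 5)

Line 3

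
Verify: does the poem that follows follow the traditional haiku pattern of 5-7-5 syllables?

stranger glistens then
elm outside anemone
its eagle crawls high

Yes

Line 1: "stranger glistens then": 2+2+1 = 5 ✓
Line 2: "elm outside anemone": 1+2+4 = 7 ✓
Line 3: "its eagle crawls high": 1+2+1+1 = 5 ✓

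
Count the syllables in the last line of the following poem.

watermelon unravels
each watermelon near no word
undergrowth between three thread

7

The last line: "undergrowth between three thread": 3+2+1+1 = 7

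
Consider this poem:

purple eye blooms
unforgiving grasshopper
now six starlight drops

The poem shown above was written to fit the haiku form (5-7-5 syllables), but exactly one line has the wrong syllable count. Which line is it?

Line 1: "purple eye blooms": 2+1+1 = 4 (expected 5)
Line 2: "unforgiving grasshopper": 4+3 = 7 ✓
Line 3: "now six starlight drops": 1+1+2+1 = 5 ✓

The first line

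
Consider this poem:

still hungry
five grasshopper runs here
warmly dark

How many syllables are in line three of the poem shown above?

Line three: "warmly dark": 2+1 = 3

3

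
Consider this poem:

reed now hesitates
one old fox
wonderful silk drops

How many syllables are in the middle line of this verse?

3

The middle line: one(1) + old(1) + fox(1) = 3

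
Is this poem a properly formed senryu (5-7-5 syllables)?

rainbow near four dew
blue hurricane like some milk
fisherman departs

Line 1: rainbow (2), near (1), four (1), dew (1) → 5 ✓
Line 2: blue (1), hurricane (3), like (1), some (1), milk (1) → 7 ✓
Line 3: fisherman (3), departs (2) → 5 ✓

Yes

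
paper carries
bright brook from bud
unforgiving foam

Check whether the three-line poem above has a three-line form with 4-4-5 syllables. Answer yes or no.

Yes

Line 1: paper(2) + carries(2) = 4 ✓
Line 2: bright(1) + brook(1) + from(1) + bud(1) = 4 ✓
Line 3: unforgiving(4) + foam(1) = 5 ✓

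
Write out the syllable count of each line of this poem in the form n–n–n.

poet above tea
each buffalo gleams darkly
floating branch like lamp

5–7–5

Line 1: poet (2), above (2), tea (1) → 5
Line 2: each (1), buffalo (3), gleams (1), darkly (2) → 7
Line 3: floating (2), branch (1), like (1), lamp (1) → 5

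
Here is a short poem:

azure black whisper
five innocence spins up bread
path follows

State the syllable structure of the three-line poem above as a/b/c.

5/7/3

Line 1: azure (2), black (1), whisper (2) → 5
Line 2: five (1), innocence (3), spins (1), up (1), bread (1) → 7
Line 3: path (1), follows (2) → 3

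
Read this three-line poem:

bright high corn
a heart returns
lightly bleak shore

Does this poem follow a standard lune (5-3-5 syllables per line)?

No

Line 1: "bright high corn": 1+1+1 = 3 (expected 5)
Line 2: "a heart returns": 1+1+2 = 4 (expected 3)
Line 3: "lightly bleak shore": 2+1+1 = 4 (expected 5)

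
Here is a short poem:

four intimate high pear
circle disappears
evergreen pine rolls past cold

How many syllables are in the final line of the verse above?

The final line: "evergreen pine rolls past cold": 3+1+1+1+1 = 7

7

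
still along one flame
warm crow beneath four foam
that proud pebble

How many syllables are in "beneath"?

"beneath" has 2 syllables.

2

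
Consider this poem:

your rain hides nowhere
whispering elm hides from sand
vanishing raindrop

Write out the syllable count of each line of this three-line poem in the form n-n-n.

Line 1: your (1), rain (1), hides (1), nowhere (2) → 5
Line 2: whispering (3), elm (1), hides (1), from (1), sand (1) → 7
Line 3: vanishing (3), raindrop (2) → 5

5-7-5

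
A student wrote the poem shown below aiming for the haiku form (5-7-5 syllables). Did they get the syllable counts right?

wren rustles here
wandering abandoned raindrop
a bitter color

No

Line 1: wren(1) + rustles(2) + here(1) = 4 (expected 5)
Line 2: wandering(3) + abandoned(3) + raindrop(2) = 8 (expected 7)
Line 3: a(1) + bitter(2) + color(2) = 5 ✓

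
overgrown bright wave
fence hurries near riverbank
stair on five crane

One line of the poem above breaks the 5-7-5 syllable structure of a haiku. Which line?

Line 3

Line 1: "overgrown bright wave": 3+1+1 = 5 ✓
Line 2: "fence hurries near riverbank": 1+2+1+3 = 7 ✓
Line 3: "stair on five crane": 1+1+1+1 = 4 (expected 5)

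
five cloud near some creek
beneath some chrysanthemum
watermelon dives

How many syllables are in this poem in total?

17

Line 1: "five cloud near some creek": 1+1+1+1+1 = 5
Line 2: "beneath some chrysanthemum": 2+1+4 = 7
Line 3: "watermelon dives": 4+1 = 5
Total: 5 + 7 + 5 = 17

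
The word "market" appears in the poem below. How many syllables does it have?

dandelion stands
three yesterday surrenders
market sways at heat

2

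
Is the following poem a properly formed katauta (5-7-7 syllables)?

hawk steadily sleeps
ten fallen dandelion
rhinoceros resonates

Yes

Line 1: "hawk steadily sleeps": 1+3+1 = 5 ✓
Line 2: "ten fallen dandelion": 1+2+4 = 7 ✓
Line 3: "rhinoceros resonates": 4+3 = 7 ✓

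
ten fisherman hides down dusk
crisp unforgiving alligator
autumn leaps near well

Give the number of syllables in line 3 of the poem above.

5

Line 3: autumn (2), leaps (1), near (1), well (1) → 5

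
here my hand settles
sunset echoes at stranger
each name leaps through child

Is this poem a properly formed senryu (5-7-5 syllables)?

Line 1: here (1), my (1), hand (1), settles (2) → 5 ✓
Line 2: sunset (2), echoes (2), at (1), stranger (2) → 7 ✓
Line 3: each (1), name (1), leaps (1), through (1), child (1) → 5 ✓

Yes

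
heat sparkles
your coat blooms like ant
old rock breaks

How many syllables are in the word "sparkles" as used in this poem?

"sparkles" has 2 syllables.

2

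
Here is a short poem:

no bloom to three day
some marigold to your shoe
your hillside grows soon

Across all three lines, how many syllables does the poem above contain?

17

Line 1: "no bloom to three day": 1+1+1+1+1 = 5
Line 2: "some marigold to your shoe": 1+3+1+1+1 = 7
Line 3: "your hillside grows soon": 1+2+1+1 = 5
Total: 5 + 7 + 5 = 17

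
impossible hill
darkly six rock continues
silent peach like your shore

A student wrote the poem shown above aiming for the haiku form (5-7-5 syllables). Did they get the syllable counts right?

No

Line 1: "impossible hill": 4+1 = 5 ✓
Line 2: "darkly six rock continues": 2+1+1+3 = 7 ✓
Line 3: "silent peach like your shore": 2+1+1+1+1 = 6 (expected 5)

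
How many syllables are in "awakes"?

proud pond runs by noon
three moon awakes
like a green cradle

2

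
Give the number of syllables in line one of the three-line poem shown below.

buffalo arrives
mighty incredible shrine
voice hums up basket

5

Line one: buffalo (3), arrives (2) → 5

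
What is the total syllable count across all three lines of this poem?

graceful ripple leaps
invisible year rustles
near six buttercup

17

Line 1: "graceful ripple leaps": 2+2+1 = 5
Line 2: "invisible year rustles": 4+1+2 = 7
Line 3: "near six buttercup": 1+1+3 = 5
Total: 5 + 7 + 5 = 17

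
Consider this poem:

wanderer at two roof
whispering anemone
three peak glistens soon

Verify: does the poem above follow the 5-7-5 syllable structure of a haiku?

No

Line 1: wanderer(3) + at(1) + two(1) + roof(1) = 6 (expected 5)
Line 2: whispering(3) + anemone(4) = 7 ✓
Line 3: three(1) + peak(1) + glistens(2) + soon(1) = 5 ✓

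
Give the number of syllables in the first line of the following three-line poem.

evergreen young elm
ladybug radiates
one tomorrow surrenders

5

The first line: "evergreen young elm": 3+1+1 = 5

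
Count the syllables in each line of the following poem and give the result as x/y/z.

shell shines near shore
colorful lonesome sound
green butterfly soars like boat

4/6/7

Line 1: shell (1), shines (1), near (1), shore (1) → 4
Line 2: colorful (3), lonesome (2), sound (1) → 6
Line 3: green (1), butterfly (3), soars (1), like (1), boat (1) → 7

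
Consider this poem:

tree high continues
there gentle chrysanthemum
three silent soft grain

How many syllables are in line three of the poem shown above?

Line three: three (1), silent (2), soft (1), grain (1) → 5

5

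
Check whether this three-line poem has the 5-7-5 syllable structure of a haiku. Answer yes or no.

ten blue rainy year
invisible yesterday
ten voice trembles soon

Yes

Line 1: "ten blue rainy year": 1+1+2+1 = 5 ✓
Line 2: "invisible yesterday": 4+3 = 7 ✓
Line 3: "ten voice trembles soon": 1+1+2+1 = 5 ✓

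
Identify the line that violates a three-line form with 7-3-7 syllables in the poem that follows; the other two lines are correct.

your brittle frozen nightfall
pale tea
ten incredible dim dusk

Line 1: your (1), brittle (2), frozen (2), nightfall (2) → 7 ✓
Line 2: pale (1), tea (1) → 2 (expected 3)
Line 3: ten (1), incredible (4), dim (1), dusk (1) → 7 ✓

Line 2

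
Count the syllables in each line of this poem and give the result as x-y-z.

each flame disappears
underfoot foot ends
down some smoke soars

Line 1: each(1) + flame(1) + disappears(3) = 5
Line 2: underfoot(3) + foot(1) + ends(1) = 5
Line 3: down(1) + some(1) + smoke(1) + soars(1) = 4

5-5-4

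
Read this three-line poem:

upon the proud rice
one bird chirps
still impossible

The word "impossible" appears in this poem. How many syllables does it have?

4

"impossible" has 4 syllables.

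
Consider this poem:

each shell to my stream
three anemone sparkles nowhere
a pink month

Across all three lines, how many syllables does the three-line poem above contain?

Line 1: "each shell to my stream": 1+1+1+1+1 = 5
Line 2: "three anemone sparkles nowhere": 1+4+2+2 = 9
Line 3: "a pink month": 1+1+1 = 3
Total: 5 + 9 + 3 = 17

17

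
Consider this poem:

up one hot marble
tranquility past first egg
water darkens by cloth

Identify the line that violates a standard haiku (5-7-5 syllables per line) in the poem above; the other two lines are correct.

Line 1: up (1), one (1), hot (1), marble (2) → 5 ✓
Line 2: tranquility (4), past (1), first (1), egg (1) → 7 ✓
Line 3: water (2), darkens (2), by (1), cloth (1) → 6 (expected 5)

The third line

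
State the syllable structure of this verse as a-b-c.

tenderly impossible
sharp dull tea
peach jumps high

Line 1: tenderly (3), impossible (4) → 7
Line 2: sharp (1), dull (1), tea (1) → 3
Line 3: peach (1), jumps (1), high (1) → 3

7-3-3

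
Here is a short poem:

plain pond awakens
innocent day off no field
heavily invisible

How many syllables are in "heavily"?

3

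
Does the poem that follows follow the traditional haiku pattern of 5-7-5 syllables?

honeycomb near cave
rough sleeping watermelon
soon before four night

Yes

Line 1: "honeycomb near cave": 3+1+1 = 5 ✓
Line 2: "rough sleeping watermelon": 1+2+4 = 7 ✓
Line 3: "soon before four night": 1+2+1+1 = 5 ✓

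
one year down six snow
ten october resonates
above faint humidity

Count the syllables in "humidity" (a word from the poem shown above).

4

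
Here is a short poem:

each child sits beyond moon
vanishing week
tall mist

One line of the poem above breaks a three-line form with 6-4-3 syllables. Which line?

The third line

Line 1: each (1), child (1), sits (1), beyond (2), moon (1) → 6 ✓
Line 2: vanishing (3), week (1) → 4 ✓
Line 3: tall (1), mist (1) → 2 (expected 3)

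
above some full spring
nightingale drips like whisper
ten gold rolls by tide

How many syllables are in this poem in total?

Line 1: above(2) + some(1) + full(1) + spring(1) = 5
Line 2: nightingale(3) + drips(1) + like(1) + whisper(2) = 7
Line 3: ten(1) + gold(1) + rolls(1) + by(1) + tide(1) = 5
Total: 5 + 7 + 5 = 17

17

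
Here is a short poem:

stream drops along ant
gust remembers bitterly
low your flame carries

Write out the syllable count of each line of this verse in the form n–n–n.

5–7–5

Line 1: stream(1) + drops(1) + along(2) + ant(1) = 5
Line 2: gust(1) + remembers(3) + bitterly(3) = 7
Line 3: low(1) + your(1) + flame(1) + carries(2) = 5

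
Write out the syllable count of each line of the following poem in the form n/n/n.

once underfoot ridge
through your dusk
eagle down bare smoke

5/3/5

Line 1: "once underfoot ridge": 1+3+1 = 5
Line 2: "through your dusk": 1+1+1 = 3
Line 3: "eagle down bare smoke": 2+1+1+1 = 5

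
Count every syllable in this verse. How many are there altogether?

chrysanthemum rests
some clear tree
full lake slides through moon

13

Line 1: chrysanthemum (4), rests (1) → 5
Line 2: some (1), clear (1), tree (1) → 3
Line 3: full (1), lake (1), slides (1), through (1), moon (1) → 5
Total: 5 + 3 + 5 = 13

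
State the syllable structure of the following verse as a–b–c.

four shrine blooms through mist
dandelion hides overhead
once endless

5–8–3

Line 1: "four shrine blooms through mist": 1+1+1+1+1 = 5
Line 2: "dandelion hides overhead": 4+1+3 = 8
Line 3: "once endless": 1+2 = 3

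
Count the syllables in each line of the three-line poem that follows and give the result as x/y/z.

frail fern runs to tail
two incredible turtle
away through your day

5/7/5

Line 1: frail(1) + fern(1) + runs(1) + to(1) + tail(1) = 5
Line 2: two(1) + incredible(4) + turtle(2) = 7
Line 3: away(2) + through(1) + your(1) + day(1) = 5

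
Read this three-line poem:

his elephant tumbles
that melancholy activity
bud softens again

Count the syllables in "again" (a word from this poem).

2

"again" has 2 syllables.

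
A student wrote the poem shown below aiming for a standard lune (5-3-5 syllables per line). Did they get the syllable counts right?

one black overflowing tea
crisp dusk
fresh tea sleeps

No

Line 1: "one black overflowing tea": 1+1+4+1 = 7 (expected 5)
Line 2: "crisp dusk": 1+1 = 2 (expected 3)
Line 3: "fresh tea sleeps": 1+1+1 = 3 (expected 5)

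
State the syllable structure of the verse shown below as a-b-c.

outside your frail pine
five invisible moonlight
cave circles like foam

5-7-5

Line 1: "outside your frail pine": 2+1+1+1 = 5
Line 2: "five invisible moonlight": 1+4+2 = 7
Line 3: "cave circles like foam": 1+2+1+1 = 5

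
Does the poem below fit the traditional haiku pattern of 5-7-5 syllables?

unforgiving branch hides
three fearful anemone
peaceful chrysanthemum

Line 1: unforgiving (4), branch (1), hides (1) → 6 (expected 5)
Line 2: three (1), fearful (2), anemone (4) → 7 ✓
Line 3: peaceful (2), chrysanthemum (4) → 6 (expected 5)

No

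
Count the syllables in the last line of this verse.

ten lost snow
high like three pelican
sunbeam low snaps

4

The last line: "sunbeam low snaps": 2+1+1 = 4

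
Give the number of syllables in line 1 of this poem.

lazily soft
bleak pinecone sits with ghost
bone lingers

Line 1: lazily(3) + soft(1) = 4

4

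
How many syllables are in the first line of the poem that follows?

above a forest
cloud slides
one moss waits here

5

The first line: above(2) + a(1) + forest(2) = 5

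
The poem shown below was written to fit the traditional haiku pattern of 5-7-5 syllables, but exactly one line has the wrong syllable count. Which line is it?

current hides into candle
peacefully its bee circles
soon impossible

Line 1: "current hides into candle": 2+1+2+2 = 7 (expected 5)
Line 2: "peacefully its bee circles": 3+1+1+2 = 7 ✓
Line 3: "soon impossible": 1+4 = 5 ✓

Line 1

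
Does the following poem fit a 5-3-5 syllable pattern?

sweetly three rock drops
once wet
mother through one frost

No

Line 1: sweetly(2) + three(1) + rock(1) + drops(1) = 5 ✓
Line 2: once(1) + wet(1) = 2 (expected 3)
Line 3: mother(2) + through(1) + one(1) + frost(1) = 5 ✓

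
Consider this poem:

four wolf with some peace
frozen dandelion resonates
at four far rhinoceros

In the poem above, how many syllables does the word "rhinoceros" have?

"rhinoceros" has 4 syllables.

4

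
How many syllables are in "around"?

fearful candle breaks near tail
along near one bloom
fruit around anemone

2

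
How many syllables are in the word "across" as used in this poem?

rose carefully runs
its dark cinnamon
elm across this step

2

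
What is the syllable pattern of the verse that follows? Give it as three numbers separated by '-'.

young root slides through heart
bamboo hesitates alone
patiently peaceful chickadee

5-7-8

Line 1: young(1) + root(1) + slides(1) + through(1) + heart(1) = 5
Line 2: bamboo(2) + hesitates(3) + alone(2) = 7
Line 3: patiently(3) + peaceful(2) + chickadee(3) = 8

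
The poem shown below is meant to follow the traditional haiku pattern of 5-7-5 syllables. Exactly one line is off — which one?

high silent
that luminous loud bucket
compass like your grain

Line 1: "high silent": 1+2 = 3 (expected 5)
Line 2: "that luminous loud bucket": 1+3+1+2 = 7 ✓
Line 3: "compass like your grain": 2+1+1+1 = 5 ✓

Line 1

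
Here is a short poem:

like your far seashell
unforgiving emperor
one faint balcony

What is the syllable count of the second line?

The second line: "unforgiving emperor": 4+3 = 7

7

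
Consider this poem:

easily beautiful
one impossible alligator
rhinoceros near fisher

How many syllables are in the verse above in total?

Line 1: "easily beautiful": 3+3 = 6
Line 2: "one impossible alligator": 1+4+4 = 9
Line 3: "rhinoceros near fisher": 4+1+2 = 7
Total: 6 + 9 + 7 = 22

22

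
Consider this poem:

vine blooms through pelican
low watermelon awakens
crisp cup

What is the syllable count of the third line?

2

The third line: crisp(1) + cup(1) = 2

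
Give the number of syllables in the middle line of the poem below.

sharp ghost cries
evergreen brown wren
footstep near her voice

The middle line: "evergreen brown wren": 3+1+1 = 5

5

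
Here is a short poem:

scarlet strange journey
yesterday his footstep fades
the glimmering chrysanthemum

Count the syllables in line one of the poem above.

Line one: "scarlet strange journey": 2+1+2 = 5

5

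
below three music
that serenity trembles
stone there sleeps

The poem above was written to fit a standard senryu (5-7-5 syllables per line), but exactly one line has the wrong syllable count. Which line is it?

The third line

Line 1: below(2) + three(1) + music(2) = 5 ✓
Line 2: that(1) + serenity(4) + trembles(2) = 7 ✓
Line 3: stone(1) + there(1) + sleeps(1) = 3 (expected 5)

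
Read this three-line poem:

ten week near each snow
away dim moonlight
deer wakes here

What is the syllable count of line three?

3

Line three: deer (1), wakes (1), here (1) → 3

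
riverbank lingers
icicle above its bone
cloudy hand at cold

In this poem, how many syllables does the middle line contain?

The middle line: "icicle above its bone": 3+2+1+1 = 7

7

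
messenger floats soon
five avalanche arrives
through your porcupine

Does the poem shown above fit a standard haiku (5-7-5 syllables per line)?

No

Line 1: messenger(3) + floats(1) + soon(1) = 5 ✓
Line 2: five(1) + avalanche(3) + arrives(2) = 6 (expected 7)
Line 3: through(1) + your(1) + porcupine(3) = 5 ✓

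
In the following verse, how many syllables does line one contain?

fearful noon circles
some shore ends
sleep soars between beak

Line one: "fearful noon circles": 2+1+2 = 5

5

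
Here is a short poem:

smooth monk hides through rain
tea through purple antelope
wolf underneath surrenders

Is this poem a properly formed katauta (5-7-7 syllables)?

Yes

Line 1: "smooth monk hides through rain": 1+1+1+1+1 = 5 ✓
Line 2: "tea through purple antelope": 1+1+2+3 = 7 ✓
Line 3: "wolf underneath surrenders": 1+3+3 = 7 ✓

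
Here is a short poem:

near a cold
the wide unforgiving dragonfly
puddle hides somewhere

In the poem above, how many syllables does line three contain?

Line three: "puddle hides somewhere": 2+1+2 = 5

5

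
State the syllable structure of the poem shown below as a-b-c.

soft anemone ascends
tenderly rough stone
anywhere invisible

Line 1: soft (1), anemone (4), ascends (2) → 7
Line 2: tenderly (3), rough (1), stone (1) → 5
Line 3: anywhere (3), invisible (4) → 7

7-5-7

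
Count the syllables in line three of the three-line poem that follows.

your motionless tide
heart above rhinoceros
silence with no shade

Line three: silence (2), with (1), no (1), shade (1) → 5

5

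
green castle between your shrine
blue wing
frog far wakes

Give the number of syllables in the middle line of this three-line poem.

2

The middle line: blue (1), wing (1) → 2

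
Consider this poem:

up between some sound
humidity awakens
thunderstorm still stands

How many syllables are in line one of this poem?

5

Line one: up(1) + between(2) + some(1) + sound(1) = 5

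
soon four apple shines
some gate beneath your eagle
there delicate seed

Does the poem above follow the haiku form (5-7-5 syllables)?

Yes

Line 1: "soon four apple shines": 1+1+2+1 = 5 ✓
Line 2: "some gate beneath your eagle": 1+1+2+1+2 = 7 ✓
Line 3: "there delicate seed": 1+3+1 = 5 ✓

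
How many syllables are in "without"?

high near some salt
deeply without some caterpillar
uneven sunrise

2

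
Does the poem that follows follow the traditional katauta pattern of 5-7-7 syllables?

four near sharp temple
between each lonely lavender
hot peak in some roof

No

Line 1: "four near sharp temple": 1+1+1+2 = 5 ✓
Line 2: "between each lonely lavender": 2+1+2+3 = 8 (expected 7)
Line 3: "hot peak in some roof": 1+1+1+1+1 = 5 (expected 7)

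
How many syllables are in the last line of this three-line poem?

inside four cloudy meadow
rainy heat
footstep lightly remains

6

The last line: footstep(2) + lightly(2) + remains(2) = 6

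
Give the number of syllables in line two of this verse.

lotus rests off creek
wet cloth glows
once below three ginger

3

Line two: "wet cloth glows": 1+1+1 = 3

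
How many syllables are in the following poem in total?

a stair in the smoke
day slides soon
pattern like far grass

13

Line 1: a(1) + stair(1) + in(1) + the(1) + smoke(1) = 5
Line 2: day(1) + slides(1) + soon(1) = 3
Line 3: pattern(2) + like(1) + far(1) + grass(1) = 5
Total: 5 + 3 + 5 = 13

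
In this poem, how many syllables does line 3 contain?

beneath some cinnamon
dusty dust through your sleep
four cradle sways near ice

Line 3: "four cradle sways near ice": 1+2+1+1+1 = 6

6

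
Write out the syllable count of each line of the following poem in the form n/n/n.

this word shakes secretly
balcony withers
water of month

Line 1: this (1), word (1), shakes (1), secretly (3) → 6
Line 2: balcony (3), withers (2) → 5
Line 3: water (2), of (1), month (1) → 4

6/5/4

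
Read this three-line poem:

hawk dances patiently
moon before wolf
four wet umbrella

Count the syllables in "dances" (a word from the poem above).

"dances" has 2 syllables.

2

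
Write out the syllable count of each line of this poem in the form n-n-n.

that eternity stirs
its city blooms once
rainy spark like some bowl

6-5-6

Line 1: that (1), eternity (4), stirs (1) → 6
Line 2: its (1), city (2), blooms (1), once (1) → 5
Line 3: rainy (2), spark (1), like (1), some (1), bowl (1) → 6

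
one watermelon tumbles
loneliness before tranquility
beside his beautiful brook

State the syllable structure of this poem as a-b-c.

7-9-7

Line 1: "one watermelon tumbles": 1+4+2 = 7
Line 2: "loneliness before tranquility": 3+2+4 = 9
Line 3: "beside his beautiful brook": 2+1+3+1 = 7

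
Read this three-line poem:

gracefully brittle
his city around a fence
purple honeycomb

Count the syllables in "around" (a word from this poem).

2

"around" has 2 syllables.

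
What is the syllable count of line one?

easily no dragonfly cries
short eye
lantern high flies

Line one: easily (3), no (1), dragonfly (3), cries (1) → 8

8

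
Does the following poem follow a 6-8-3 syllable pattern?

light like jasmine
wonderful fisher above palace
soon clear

Line 1: "light like jasmine": 1+1+2 = 4 (expected 6)
Line 2: "wonderful fisher above palace": 3+2+2+2 = 9 (expected 8)
Line 3: "soon clear": 1+1 = 2 (expected 3)

No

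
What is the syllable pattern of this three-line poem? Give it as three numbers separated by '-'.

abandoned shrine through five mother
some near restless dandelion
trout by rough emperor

Line 1: abandoned(3) + shrine(1) + through(1) + five(1) + mother(2) = 8
Line 2: some(1) + near(1) + restless(2) + dandelion(4) = 8
Line 3: trout(1) + by(1) + rough(1) + emperor(3) = 6

8-8-6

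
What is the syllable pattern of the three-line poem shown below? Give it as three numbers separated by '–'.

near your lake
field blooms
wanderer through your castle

3–2–7

Line 1: near (1), your (1), lake (1) → 3
Line 2: field (1), blooms (1) → 2
Line 3: wanderer (3), through (1), your (1), castle (2) → 7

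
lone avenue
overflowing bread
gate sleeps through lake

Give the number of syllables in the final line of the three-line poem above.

4

The final line: "gate sleeps through lake": 1+1+1+1 = 4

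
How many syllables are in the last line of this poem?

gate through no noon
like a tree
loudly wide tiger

The last line: "loudly wide tiger": 2+1+2 = 5

5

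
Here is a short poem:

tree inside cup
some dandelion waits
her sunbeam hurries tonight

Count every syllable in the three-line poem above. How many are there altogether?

Line 1: "tree inside cup": 1+2+1 = 4
Line 2: "some dandelion waits": 1+4+1 = 6
Line 3: "her sunbeam hurries tonight": 1+2+2+2 = 7
Total: 4 + 6 + 7 = 17

17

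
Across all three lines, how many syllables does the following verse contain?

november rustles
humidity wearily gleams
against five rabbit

18

Line 1: november(3) + rustles(2) = 5
Line 2: humidity(4) + wearily(3) + gleams(1) = 8
Line 3: against(2) + five(1) + rabbit(2) = 5
Total: 5 + 8 + 5 = 18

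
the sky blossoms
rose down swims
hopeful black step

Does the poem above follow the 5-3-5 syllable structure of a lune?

Line 1: "the sky blossoms": 1+1+2 = 4 (expected 5)
Line 2: "rose down swims": 1+1+1 = 3 ✓
Line 3: "hopeful black step": 2+1+1 = 4 (expected 5)

No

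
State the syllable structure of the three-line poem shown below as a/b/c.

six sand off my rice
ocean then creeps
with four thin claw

5/4/4

Line 1: six(1) + sand(1) + off(1) + my(1) + rice(1) = 5
Line 2: ocean(2) + then(1) + creeps(1) = 4
Line 3: with(1) + four(1) + thin(1) + claw(1) = 4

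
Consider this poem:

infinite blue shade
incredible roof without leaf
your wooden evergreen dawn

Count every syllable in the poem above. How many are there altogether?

20

Line 1: infinite (3), blue (1), shade (1) → 5
Line 2: incredible (4), roof (1), without (2), leaf (1) → 8
Line 3: your (1), wooden (2), evergreen (3), dawn (1) → 7
Total: 5 + 8 + 7 = 20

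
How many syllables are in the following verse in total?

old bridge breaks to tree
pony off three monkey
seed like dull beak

15

Line 1: old (1), bridge (1), breaks (1), to (1), tree (1) → 5
Line 2: pony (2), off (1), three (1), monkey (2) → 6
Line 3: seed (1), like (1), dull (1), beak (1) → 4
Total: 5 + 6 + 4 = 15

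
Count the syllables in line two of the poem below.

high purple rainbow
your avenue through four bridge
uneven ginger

7

Line two: your (1), avenue (3), through (1), four (1), bridge (1) → 7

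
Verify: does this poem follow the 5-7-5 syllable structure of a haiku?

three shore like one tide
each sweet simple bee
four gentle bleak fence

Line 1: three (1), shore (1), like (1), one (1), tide (1) → 5 ✓
Line 2: each (1), sweet (1), simple (2), bee (1) → 5 (expected 7)
Line 3: four (1), gentle (2), bleak (1), fence (1) → 5 ✓

No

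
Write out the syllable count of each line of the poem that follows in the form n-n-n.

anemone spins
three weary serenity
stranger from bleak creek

5-7-5

Line 1: anemone (4), spins (1) → 5
Line 2: three (1), weary (2), serenity (4) → 7
Line 3: stranger (2), from (1), bleak (1), creek (1) → 5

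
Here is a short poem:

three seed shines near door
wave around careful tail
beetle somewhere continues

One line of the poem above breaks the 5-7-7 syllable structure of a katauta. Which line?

Line 1: three(1) + seed(1) + shines(1) + near(1) + door(1) = 5 ✓
Line 2: wave(1) + around(2) + careful(2) + tail(1) = 6 (expected 7)
Line 3: beetle(2) + somewhere(2) + continues(3) = 7 ✓

Line 2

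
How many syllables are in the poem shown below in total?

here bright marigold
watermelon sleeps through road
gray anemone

17

Line 1: "here bright marigold": 1+1+3 = 5
Line 2: "watermelon sleeps through road": 4+1+1+1 = 7
Line 3: "gray anemone": 1+4 = 5
Total: 5 + 7 + 5 = 17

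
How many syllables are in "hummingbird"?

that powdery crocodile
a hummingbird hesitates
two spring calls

3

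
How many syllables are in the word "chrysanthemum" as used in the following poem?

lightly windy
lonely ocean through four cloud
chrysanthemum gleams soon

4

"chrysanthemum" has 4 syllables.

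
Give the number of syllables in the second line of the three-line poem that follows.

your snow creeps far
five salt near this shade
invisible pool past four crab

The second line: "five salt near this shade": 1+1+1+1+1 = 5

5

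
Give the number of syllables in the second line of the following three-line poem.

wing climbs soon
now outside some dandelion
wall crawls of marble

8

The second line: "now outside some dandelion": 1+2+1+4 = 8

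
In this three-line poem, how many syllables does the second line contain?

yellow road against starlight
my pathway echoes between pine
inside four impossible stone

The second line: my (1), pathway (2), echoes (2), between (2), pine (1) → 8

8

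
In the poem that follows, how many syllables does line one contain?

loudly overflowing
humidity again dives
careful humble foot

Line one: loudly (2), overflowing (4) → 6

6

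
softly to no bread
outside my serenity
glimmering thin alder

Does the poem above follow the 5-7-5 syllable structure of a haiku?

No

Line 1: softly (2), to (1), no (1), bread (1) → 5 ✓
Line 2: outside (2), my (1), serenity (4) → 7 ✓
Line 3: glimmering (3), thin (1), alder (2) → 6 (expected 5)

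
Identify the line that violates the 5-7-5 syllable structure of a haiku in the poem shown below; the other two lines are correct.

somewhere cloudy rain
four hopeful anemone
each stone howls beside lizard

Line 3

Line 1: "somewhere cloudy rain": 2+2+1 = 5 ✓
Line 2: "four hopeful anemone": 1+2+4 = 7 ✓
Line 3: "each stone howls beside lizard": 1+1+1+2+2 = 7 (expected 5)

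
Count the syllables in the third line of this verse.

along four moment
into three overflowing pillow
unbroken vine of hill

The third line: "unbroken vine of hill": 3+1+1+1 = 6

6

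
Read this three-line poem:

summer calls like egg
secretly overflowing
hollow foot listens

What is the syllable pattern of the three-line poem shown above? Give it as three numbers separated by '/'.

Line 1: summer(2) + calls(1) + like(1) + egg(1) = 5
Line 2: secretly(3) + overflowing(4) = 7
Line 3: hollow(2) + foot(1) + listens(2) = 5

5/7/5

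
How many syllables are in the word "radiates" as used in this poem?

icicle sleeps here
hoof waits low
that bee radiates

3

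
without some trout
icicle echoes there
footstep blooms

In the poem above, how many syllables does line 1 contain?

4

Line 1: without (2), some (1), trout (1) → 4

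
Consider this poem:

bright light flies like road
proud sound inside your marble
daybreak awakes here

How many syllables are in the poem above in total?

Line 1: bright(1) + light(1) + flies(1) + like(1) + road(1) = 5
Line 2: proud(1) + sound(1) + inside(2) + your(1) + marble(2) = 7
Line 3: daybreak(2) + awakes(2) + here(1) = 5
Total: 5 + 7 + 5 = 17

17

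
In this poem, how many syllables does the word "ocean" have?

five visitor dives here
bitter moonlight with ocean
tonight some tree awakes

2

"ocean" has 2 syllables.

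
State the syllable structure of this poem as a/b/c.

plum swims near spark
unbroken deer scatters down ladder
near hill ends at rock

4/9/5

Line 1: "plum swims near spark": 1+1+1+1 = 4
Line 2: "unbroken deer scatters down ladder": 3+1+2+1+2 = 9
Line 3: "near hill ends at rock": 1+1+1+1+1 = 5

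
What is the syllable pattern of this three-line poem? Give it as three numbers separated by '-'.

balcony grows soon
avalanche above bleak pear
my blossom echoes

5-7-5

Line 1: "balcony grows soon": 3+1+1 = 5
Line 2: "avalanche above bleak pear": 3+2+1+1 = 7
Line 3: "my blossom echoes": 1+2+2 = 5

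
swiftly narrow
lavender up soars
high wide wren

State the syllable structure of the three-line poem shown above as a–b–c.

Line 1: "swiftly narrow": 2+2 = 4
Line 2: "lavender up soars": 3+1+1 = 5
Line 3: "high wide wren": 1+1+1 = 3

4–5–3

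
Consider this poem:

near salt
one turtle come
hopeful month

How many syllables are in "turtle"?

2

"turtle" has 2 syllables.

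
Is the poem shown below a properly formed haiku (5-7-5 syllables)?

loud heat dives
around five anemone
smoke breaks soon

Line 1: "loud heat dives": 1+1+1 = 3 (expected 5)
Line 2: "around five anemone": 2+1+4 = 7 ✓
Line 3: "smoke breaks soon": 1+1+1 = 3 (expected 5)

No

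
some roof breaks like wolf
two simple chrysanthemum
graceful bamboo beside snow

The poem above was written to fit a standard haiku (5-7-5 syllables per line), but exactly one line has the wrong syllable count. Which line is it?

Line 1: some(1) + roof(1) + breaks(1) + like(1) + wolf(1) = 5 ✓
Line 2: two(1) + simple(2) + chrysanthemum(4) = 7 ✓
Line 3: graceful(2) + bamboo(2) + beside(2) + snow(1) = 7 (expected 5)

Line 3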